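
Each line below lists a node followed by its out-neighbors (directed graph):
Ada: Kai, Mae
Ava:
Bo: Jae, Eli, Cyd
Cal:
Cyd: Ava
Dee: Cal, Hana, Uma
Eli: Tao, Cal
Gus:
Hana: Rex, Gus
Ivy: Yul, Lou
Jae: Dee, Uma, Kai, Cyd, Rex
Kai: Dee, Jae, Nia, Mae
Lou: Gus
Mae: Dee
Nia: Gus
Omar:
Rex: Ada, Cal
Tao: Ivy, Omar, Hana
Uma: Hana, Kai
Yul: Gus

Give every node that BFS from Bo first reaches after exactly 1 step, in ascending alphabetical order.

Cyd, Eli, Jae

Level 0: Bo
Level 1: Cyd, Eli, Jae
Level 2: Ava, Cal, Dee, Kai, Rex, Tao, Uma
Level 3: Ada, Hana, Ivy, Mae, Nia, Omar
Level 4: Gus, Lou, Yul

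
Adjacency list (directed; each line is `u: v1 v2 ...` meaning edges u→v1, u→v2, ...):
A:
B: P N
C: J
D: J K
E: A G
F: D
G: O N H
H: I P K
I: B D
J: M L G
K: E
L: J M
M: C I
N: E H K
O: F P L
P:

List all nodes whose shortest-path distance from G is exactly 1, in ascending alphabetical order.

Level 0: G
Level 1: H, N, O
Level 2: E, F, I, K, L, P
Level 3: A, B, D, J, M
Level 4: C

H, N, O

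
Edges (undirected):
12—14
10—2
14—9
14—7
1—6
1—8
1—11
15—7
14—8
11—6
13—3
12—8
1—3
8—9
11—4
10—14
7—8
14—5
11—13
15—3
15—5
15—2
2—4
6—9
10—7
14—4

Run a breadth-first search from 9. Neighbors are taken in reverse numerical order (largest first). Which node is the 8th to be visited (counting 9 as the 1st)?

Visit 9; enqueue 14, 8, 6 → queue [14, 8, 6]
Visit 14; enqueue 12, 10, 7, 5, 4 → queue [8, 6, 12, 10, 7, 5, 4]
Visit 8; enqueue 1 → queue [6, 12, 10, 7, 5, 4, 1]
Visit 6; enqueue 11 → queue [12, 10, 7, 5, 4, 1, 11]
Visit 12 → queue [10, 7, 5, 4, 1, 11]
Visit 10; enqueue 2 → queue [7, 5, 4, 1, 11, 2]
Visit 7; enqueue 15 → queue [5, 4, 1, 11, 2, 15]
Visit 5 → queue [4, 1, 11, 2, 15]
Visit 4 → queue [1, 11, 2, 15]
Visit 1; enqueue 3 → queue [11, 2, 15, 3]
Visit 11; enqueue 13 → queue [2, 15, 3, 13]
Visit 2 → queue [15, 3, 13]
Visit 15 → queue [3, 13]
Visit 3 → queue [13]
Visit 13 → queue []

Visit order: 9, 14, 8, 6, 12, 10, 7, 5, 4, 1, 11, 2, 15, 3, 13

5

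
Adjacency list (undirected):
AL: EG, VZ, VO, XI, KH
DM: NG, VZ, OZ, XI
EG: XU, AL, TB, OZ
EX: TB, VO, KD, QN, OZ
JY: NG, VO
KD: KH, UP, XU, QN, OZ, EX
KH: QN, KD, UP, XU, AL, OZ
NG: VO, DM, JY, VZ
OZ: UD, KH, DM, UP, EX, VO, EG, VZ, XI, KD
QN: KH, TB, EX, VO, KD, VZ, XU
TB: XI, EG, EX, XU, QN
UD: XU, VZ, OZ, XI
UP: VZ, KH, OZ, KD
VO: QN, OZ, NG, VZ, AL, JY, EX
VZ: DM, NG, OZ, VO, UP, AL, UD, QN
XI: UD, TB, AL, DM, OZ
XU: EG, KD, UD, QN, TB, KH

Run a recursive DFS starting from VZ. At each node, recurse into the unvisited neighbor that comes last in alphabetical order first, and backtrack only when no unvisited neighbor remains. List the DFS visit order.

VZ, VO, QN, XU, UD, XI, TB, EX, OZ, UP, KH, KD, AL, EG, DM, NG, JY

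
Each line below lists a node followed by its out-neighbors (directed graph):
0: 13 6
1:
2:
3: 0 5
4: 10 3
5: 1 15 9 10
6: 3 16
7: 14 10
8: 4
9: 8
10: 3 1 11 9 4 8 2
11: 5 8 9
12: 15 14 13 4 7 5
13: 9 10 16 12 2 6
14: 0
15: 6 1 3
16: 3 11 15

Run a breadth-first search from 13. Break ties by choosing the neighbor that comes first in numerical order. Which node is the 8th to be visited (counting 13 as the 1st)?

3

Visit 13; enqueue 2, 6, 9, 10, 12, 16 → queue [2, 6, 9, 10, 12, 16]
Visit 2 → queue [6, 9, 10, 12, 16]
Visit 6; enqueue 3 → queue [9, 10, 12, 16, 3]
Visit 9; enqueue 8 → queue [10, 12, 16, 3, 8]
Visit 10; enqueue 1, 4, 11 → queue [12, 16, 3, 8, 1, 4, 11]
Visit 12; enqueue 5, 7, 14, 15 → queue [16, 3, 8, 1, 4, 11, 5, 7, 14, 15]
Visit 16 → queue [3, 8, 1, 4, 11, 5, 7, 14, 15]
Visit 3; enqueue 0 → queue [8, 1, 4, 11, 5, 7, 14, 15, 0]
Visit 8 → queue [1, 4, 11, 5, 7, 14, 15, 0]
Visit 1 → queue [4, 11, 5, 7, 14, 15, 0]
Visit 4 → queue [11, 5, 7, 14, 15, 0]
Visit 11 → queue [5, 7, 14, 15, 0]
Visit 5 → queue [7, 14, 15, 0]
Visit 7 → queue [14, 15, 0]
Visit 14 → queue [15, 0]
Visit 15 → queue [0]
Visit 0 → queue []

Visit order: 13, 2, 6, 9, 10, 12, 16, 3, 8, 1, 4, 11, 5, 7, 14, 15, 0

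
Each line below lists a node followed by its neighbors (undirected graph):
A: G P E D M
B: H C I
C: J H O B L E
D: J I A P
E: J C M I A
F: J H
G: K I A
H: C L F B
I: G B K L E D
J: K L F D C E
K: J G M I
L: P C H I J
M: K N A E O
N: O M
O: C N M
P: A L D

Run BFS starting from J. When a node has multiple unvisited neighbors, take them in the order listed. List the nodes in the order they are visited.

J K L F D C E G M I P H A O B N

Visit J; enqueue K, L, F, D, C, E → queue [K, L, F, D, C, E]
Visit K; enqueue G, M, I → queue [L, F, D, C, E, G, M, I]
Visit L; enqueue P, H → queue [F, D, C, E, G, M, I, P, H]
Visit F → queue [D, C, E, G, M, I, P, H]
Visit D; enqueue A → queue [C, E, G, M, I, P, H, A]
Visit C; enqueue O, B → queue [E, G, M, I, P, H, A, O, B]
Visit E → queue [G, M, I, P, H, A, O, B]
Visit G → queue [M, I, P, H, A, O, B]
Visit M; enqueue N → queue [I, P, H, A, O, B, N]
Visit I → queue [P, H, A, O, B, N]
Visit P → queue [H, A, O, B, N]
Visit H → queue [A, O, B, N]
Visit A → queue [O, B, N]
Visit O → queue [B, N]
Visit B → queue [N]
Visit N → queue []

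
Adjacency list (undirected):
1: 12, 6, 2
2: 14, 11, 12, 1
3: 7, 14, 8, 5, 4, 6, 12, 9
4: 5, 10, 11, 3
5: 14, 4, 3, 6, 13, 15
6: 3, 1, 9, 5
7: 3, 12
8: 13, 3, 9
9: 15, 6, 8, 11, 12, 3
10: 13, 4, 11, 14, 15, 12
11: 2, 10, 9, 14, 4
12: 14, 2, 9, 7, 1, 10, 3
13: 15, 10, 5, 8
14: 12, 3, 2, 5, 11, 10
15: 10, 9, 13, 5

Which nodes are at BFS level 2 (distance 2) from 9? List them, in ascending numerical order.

1, 2, 4, 5, 7, 10, 13, 14

Level 0: 9
Level 1: 3, 6, 8, 11, 12, 15
Level 2: 1, 2, 4, 5, 7, 10, 13, 14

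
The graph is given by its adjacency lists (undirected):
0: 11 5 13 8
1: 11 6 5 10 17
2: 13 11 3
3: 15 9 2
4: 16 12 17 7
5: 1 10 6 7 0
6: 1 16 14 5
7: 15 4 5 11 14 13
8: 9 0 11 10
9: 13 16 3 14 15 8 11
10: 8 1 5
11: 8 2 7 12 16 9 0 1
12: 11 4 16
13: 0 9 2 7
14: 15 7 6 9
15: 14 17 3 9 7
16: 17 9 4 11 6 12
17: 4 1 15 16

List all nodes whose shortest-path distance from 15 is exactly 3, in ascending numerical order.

Level 0: 15
Level 1: 3, 7, 9, 14, 17
Level 2: 1, 2, 4, 5, 6, 8, 11, 13, 16
Level 3: 0, 10, 12

0, 10, 12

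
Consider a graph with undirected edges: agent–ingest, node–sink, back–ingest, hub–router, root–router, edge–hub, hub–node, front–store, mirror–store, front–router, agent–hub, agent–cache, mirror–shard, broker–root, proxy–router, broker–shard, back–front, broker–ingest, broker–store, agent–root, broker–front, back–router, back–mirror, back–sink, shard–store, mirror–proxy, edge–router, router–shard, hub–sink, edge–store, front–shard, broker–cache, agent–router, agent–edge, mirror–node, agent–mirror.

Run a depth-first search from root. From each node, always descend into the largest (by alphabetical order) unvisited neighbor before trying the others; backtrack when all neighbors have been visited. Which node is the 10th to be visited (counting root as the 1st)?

Visit root
root → router
router → shard
shard → store
store → mirror
mirror → proxy
mirror → node
node → sink
sink → hub
hub → edge
edge → agent
agent → ingest
ingest → broker
broker → front
front → back
broker → cache

Visit order: root, router, shard, store, mirror, proxy, node, sink, hub, edge, agent, ingest, broker, front, back, cache

edge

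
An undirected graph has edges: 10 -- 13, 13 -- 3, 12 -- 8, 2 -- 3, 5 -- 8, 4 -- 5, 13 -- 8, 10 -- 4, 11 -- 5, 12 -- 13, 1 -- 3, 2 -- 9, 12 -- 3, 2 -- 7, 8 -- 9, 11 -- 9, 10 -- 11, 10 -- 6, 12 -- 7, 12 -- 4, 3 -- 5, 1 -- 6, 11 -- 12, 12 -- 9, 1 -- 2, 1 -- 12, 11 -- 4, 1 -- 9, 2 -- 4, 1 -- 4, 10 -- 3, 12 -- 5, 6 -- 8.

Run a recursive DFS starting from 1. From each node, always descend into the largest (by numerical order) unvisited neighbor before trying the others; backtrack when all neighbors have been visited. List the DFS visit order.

Visit 1
1 → 12
12 → 13
13 → 10
10 → 11
11 → 9
9 → 8
8 → 6
8 → 5
5 → 4
4 → 2
2 → 7
2 → 3

1 -> 12 -> 13 -> 10 -> 11 -> 9 -> 8 -> 6 -> 5 -> 4 -> 2 -> 7 -> 3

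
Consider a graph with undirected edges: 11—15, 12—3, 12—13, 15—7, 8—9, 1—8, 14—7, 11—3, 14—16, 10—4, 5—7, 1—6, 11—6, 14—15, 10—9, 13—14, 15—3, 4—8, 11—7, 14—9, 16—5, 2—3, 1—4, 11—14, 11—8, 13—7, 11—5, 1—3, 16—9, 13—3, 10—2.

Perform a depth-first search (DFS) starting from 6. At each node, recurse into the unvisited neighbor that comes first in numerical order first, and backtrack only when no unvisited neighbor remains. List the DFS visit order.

6, 1, 3, 2, 10, 4, 8, 9, 14, 7, 5, 11, 15, 16, 13, 12

Visit 6
6 → 1
1 → 3
3 → 2
2 → 10
10 → 4
4 → 8
8 → 9
9 → 14
14 → 7
7 → 5
5 → 11
11 → 15
5 → 16
7 → 13
13 → 12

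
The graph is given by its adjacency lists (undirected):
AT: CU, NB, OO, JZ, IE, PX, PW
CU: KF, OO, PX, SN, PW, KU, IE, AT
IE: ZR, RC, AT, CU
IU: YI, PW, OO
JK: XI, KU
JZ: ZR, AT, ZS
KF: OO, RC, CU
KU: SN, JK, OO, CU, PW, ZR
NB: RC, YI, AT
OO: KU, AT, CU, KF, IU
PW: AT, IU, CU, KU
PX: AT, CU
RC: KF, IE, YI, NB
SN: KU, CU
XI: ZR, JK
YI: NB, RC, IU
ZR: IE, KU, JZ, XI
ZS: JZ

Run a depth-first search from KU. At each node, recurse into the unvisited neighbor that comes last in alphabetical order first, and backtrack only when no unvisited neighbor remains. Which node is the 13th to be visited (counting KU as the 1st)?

YI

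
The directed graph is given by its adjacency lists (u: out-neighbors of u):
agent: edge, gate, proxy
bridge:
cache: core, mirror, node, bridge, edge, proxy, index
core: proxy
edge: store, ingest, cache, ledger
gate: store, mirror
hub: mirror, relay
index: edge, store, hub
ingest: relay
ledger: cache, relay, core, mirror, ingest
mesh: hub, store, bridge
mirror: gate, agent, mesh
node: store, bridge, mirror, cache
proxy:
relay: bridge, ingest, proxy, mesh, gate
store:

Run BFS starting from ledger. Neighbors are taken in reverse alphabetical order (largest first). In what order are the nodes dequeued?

Visit ledger; enqueue relay, mirror, ingest, core, cache → queue [relay, mirror, ingest, core, cache]
Visit relay; enqueue proxy, mesh, gate, bridge → queue [mirror, ingest, core, cache, proxy, mesh, gate, bridge]
Visit mirror; enqueue agent → queue [ingest, core, cache, proxy, mesh, gate, bridge, agent]
Visit ingest → queue [core, cache, proxy, mesh, gate, bridge, agent]
Visit core → queue [cache, proxy, mesh, gate, bridge, agent]
Visit cache; enqueue node, index, edge → queue [proxy, mesh, gate, bridge, agent, node, index, edge]
Visit proxy → queue [mesh, gate, bridge, agent, node, index, edge]
Visit mesh; enqueue store, hub → queue [gate, bridge, agent, node, index, edge, store, hub]
Visit gate → queue [bridge, agent, node, index, edge, store, hub]
Visit bridge → queue [agent, node, index, edge, store, hub]
Visit agent → queue [node, index, edge, store, hub]
Visit node → queue [index, edge, store, hub]
Visit index → queue [edge, store, hub]
Visit edge → queue [store, hub]
Visit store → queue [hub]
Visit hub → queue []

ledger relay mirror ingest core cache proxy mesh gate bridge agent node index edge store hub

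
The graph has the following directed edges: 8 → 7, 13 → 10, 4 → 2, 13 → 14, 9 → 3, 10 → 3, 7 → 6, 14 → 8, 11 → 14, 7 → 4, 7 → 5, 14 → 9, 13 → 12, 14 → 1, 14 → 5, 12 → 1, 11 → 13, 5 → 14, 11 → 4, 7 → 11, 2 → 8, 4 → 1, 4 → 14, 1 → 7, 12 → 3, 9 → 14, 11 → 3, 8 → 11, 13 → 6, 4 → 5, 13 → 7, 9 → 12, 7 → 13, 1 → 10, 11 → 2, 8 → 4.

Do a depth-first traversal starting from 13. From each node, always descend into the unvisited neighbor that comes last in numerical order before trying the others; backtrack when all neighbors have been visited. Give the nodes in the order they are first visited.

Visit 13
13 → 14
14 → 9
9 → 12
12 → 3
12 → 1
1 → 10
1 → 7
7 → 11
11 → 4
4 → 5
4 → 2
2 → 8
7 → 6

13, 14, 9, 12, 3, 1, 10, 7, 11, 4, 5, 2, 8, 6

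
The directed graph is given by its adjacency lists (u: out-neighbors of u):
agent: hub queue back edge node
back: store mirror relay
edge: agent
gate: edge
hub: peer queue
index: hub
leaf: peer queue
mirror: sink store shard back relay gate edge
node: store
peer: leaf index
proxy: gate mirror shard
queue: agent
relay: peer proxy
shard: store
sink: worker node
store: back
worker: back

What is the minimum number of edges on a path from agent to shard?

3

Level 0: agent
Level 1: back, edge, hub, node, queue
Level 2: mirror, peer, relay, store
Level 3: gate, index, leaf, proxy, shard, sink
Level 4: worker
shard first appears at level 3.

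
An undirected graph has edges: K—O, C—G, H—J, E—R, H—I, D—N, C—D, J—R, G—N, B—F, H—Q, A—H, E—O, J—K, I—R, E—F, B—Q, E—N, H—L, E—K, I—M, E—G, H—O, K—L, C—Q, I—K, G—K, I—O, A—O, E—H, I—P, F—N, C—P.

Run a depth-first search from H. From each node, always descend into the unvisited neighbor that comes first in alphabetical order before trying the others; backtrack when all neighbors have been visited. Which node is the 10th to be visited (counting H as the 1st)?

Visit H
H → A
A → O
O → E
E → F
F → B
B → Q
Q → C
C → D
D → N
N → G
G → K
K → I
I → M
I → P
I → R
R → J
K → L

Visit order: H, A, O, E, F, B, Q, C, D, N, G, K, I, M, P, R, J, L

N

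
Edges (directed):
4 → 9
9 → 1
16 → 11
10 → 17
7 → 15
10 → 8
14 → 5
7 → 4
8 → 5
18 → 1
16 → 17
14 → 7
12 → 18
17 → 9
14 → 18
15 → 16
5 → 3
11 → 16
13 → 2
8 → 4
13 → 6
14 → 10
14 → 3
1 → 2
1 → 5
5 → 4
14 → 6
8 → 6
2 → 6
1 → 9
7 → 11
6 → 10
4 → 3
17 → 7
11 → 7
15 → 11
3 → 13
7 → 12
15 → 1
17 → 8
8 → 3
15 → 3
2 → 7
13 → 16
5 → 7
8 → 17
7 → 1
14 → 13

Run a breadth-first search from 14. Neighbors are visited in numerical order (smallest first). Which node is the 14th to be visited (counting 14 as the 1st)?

Visit 14; enqueue 3, 5, 6, 7, 10, 13, 18 → queue [3, 5, 6, 7, 10, 13, 18]
Visit 3 → queue [5, 6, 7, 10, 13, 18]
Visit 5; enqueue 4 → queue [6, 7, 10, 13, 18, 4]
Visit 6 → queue [7, 10, 13, 18, 4]
Visit 7; enqueue 1, 11, 12, 15 → queue [10, 13, 18, 4, 1, 11, 12, 15]
Visit 10; enqueue 8, 17 → queue [13, 18, 4, 1, 11, 12, 15, 8, 17]
Visit 13; enqueue 2, 16 → queue [18, 4, 1, 11, 12, 15, 8, 17, 2, 16]
Visit 18 → queue [4, 1, 11, 12, 15, 8, 17, 2, 16]
Visit 4; enqueue 9 → queue [1, 11, 12, 15, 8, 17, 2, 16, 9]
Visit 1 → queue [11, 12, 15, 8, 17, 2, 16, 9]
Visit 11 → queue [12, 15, 8, 17, 2, 16, 9]
Visit 12 → queue [15, 8, 17, 2, 16, 9]
Visit 15 → queue [8, 17, 2, 16, 9]
Visit 8 → queue [17, 2, 16, 9]
Visit 17 → queue [2, 16, 9]
Visit 2 → queue [16, 9]
Visit 16 → queue [9]
Visit 9 → queue []

Visit order: 14, 3, 5, 6, 7, 10, 13, 18, 4, 1, 11, 12, 15, 8, 17, 2, 16, 9

8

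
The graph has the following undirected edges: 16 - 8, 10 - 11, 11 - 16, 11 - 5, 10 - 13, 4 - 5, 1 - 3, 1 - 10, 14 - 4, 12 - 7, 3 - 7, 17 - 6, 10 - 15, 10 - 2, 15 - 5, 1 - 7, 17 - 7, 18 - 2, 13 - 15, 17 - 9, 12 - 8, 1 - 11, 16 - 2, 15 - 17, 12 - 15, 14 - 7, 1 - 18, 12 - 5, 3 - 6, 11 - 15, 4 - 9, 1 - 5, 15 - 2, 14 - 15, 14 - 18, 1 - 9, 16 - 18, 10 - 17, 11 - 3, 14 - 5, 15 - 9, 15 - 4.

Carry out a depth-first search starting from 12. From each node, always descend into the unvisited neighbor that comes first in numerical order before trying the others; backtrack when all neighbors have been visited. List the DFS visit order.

12 -> 5 -> 1 -> 3 -> 6 -> 17 -> 7 -> 14 -> 4 -> 9 -> 15 -> 2 -> 10 -> 11 -> 16 -> 8 -> 18 -> 13

Visit 12
12 → 5
5 → 1
1 → 3
3 → 6
6 → 17
17 → 7
7 → 14
14 → 4
4 → 9
9 → 15
15 → 2
2 → 10
10 → 11
11 → 16
16 → 8
16 → 18
10 → 13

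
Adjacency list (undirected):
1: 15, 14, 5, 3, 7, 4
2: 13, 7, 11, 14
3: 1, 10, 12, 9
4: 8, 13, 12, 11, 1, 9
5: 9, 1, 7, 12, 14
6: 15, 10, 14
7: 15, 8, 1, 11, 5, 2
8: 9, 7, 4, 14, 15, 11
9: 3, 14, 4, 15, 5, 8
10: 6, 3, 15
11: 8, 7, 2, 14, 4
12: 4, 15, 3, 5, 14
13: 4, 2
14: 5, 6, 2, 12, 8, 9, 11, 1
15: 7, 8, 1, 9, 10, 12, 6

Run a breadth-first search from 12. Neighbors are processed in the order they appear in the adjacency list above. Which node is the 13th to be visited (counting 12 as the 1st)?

10

Visit 12; enqueue 4, 15, 3, 5, 14 → queue [4, 15, 3, 5, 14]
Visit 4; enqueue 8, 13, 11, 1, 9 → queue [15, 3, 5, 14, 8, 13, 11, 1, 9]
Visit 15; enqueue 7, 10, 6 → queue [3, 5, 14, 8, 13, 11, 1, 9, 7, 10, 6]
Visit 3 → queue [5, 14, 8, 13, 11, 1, 9, 7, 10, 6]
Visit 5 → queue [14, 8, 13, 11, 1, 9, 7, 10, 6]
Visit 14; enqueue 2 → queue [8, 13, 11, 1, 9, 7, 10, 6, 2]
Visit 8 → queue [13, 11, 1, 9, 7, 10, 6, 2]
Visit 13 → queue [11, 1, 9, 7, 10, 6, 2]
Visit 11 → queue [1, 9, 7, 10, 6, 2]
Visit 1 → queue [9, 7, 10, 6, 2]
Visit 9 → queue [7, 10, 6, 2]
Visit 7 → queue [10, 6, 2]
Visit 10 → queue [6, 2]
Visit 6 → queue [2]
Visit 2 → queue []

Visit order: 12, 4, 15, 3, 5, 14, 8, 13, 11, 1, 9, 7, 10, 6, 2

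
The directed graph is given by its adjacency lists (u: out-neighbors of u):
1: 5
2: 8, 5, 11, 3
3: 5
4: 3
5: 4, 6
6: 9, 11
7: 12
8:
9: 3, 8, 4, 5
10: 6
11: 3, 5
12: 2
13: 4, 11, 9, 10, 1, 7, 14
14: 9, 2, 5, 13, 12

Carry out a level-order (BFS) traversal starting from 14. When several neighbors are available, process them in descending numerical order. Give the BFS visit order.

Visit 14; enqueue 13, 12, 9, 5, 2 → queue [13, 12, 9, 5, 2]
Visit 13; enqueue 11, 10, 7, 4, 1 → queue [12, 9, 5, 2, 11, 10, 7, 4, 1]
Visit 12 → queue [9, 5, 2, 11, 10, 7, 4, 1]
Visit 9; enqueue 8, 3 → queue [5, 2, 11, 10, 7, 4, 1, 8, 3]
Visit 5; enqueue 6 → queue [2, 11, 10, 7, 4, 1, 8, 3, 6]
Visit 2 → queue [11, 10, 7, 4, 1, 8, 3, 6]
Visit 11 → queue [10, 7, 4, 1, 8, 3, 6]
Visit 10 → queue [7, 4, 1, 8, 3, 6]
Visit 7 → queue [4, 1, 8, 3, 6]
Visit 4 → queue [1, 8, 3, 6]
Visit 1 → queue [8, 3, 6]
Visit 8 → queue [3, 6]
Visit 3 → queue [6]
Visit 6 → queue []

14, 13, 12, 9, 5, 2, 11, 10, 7, 4, 1, 8, 3, 6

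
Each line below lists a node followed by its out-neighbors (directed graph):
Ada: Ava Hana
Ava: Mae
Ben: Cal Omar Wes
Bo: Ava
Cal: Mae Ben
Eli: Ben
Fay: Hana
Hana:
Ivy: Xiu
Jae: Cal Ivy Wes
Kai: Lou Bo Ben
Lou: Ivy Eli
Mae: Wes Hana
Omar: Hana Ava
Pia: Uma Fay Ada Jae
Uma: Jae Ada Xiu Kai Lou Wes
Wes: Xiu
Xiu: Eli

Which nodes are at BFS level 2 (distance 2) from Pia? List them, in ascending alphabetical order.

Level 0: Pia
Level 1: Ada, Fay, Jae, Uma
Level 2: Ava, Cal, Hana, Ivy, Kai, Lou, Wes, Xiu
Level 3: Ben, Bo, Eli, Mae
Level 4: Omar

Ava, Cal, Hana, Ivy, Kai, Lou, Wes, Xiu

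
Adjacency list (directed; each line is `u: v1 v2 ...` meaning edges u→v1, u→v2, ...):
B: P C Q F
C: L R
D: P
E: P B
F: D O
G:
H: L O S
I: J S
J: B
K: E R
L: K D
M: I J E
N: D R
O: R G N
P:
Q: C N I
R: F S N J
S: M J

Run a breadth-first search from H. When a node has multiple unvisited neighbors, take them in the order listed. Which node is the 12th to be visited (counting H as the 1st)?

Visit H; enqueue L, O, S → queue [L, O, S]
Visit L; enqueue K, D → queue [O, S, K, D]
Visit O; enqueue R, G, N → queue [S, K, D, R, G, N]
Visit S; enqueue M, J → queue [K, D, R, G, N, M, J]
Visit K; enqueue E → queue [D, R, G, N, M, J, E]
Visit D; enqueue P → queue [R, G, N, M, J, E, P]
Visit R; enqueue F → queue [G, N, M, J, E, P, F]
Visit G → queue [N, M, J, E, P, F]
Visit N → queue [M, J, E, P, F]
Visit M; enqueue I → queue [J, E, P, F, I]
Visit J; enqueue B → queue [E, P, F, I, B]
Visit E → queue [P, F, I, B]
Visit P → queue [F, I, B]
Visit F → queue [I, B]
Visit I → queue [B]
Visit B; enqueue C, Q → queue [C, Q]
Visit C → queue [Q]
Visit Q → queue []

Visit order: H, L, O, S, K, D, R, G, N, M, J, E, P, F, I, B, C, Q

E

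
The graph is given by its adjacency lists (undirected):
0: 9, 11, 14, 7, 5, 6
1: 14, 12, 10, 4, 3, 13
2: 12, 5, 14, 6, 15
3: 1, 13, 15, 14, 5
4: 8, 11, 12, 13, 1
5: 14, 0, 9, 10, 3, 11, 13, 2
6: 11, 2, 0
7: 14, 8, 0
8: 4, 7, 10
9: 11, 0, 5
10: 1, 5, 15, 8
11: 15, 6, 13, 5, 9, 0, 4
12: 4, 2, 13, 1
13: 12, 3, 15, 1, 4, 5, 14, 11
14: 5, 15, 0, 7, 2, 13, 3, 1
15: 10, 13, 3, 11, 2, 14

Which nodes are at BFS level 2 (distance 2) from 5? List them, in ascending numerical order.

1, 4, 6, 7, 8, 12, 15

Level 0: 5
Level 1: 0, 2, 3, 9, 10, 11, 13, 14
Level 2: 1, 4, 6, 7, 8, 12, 15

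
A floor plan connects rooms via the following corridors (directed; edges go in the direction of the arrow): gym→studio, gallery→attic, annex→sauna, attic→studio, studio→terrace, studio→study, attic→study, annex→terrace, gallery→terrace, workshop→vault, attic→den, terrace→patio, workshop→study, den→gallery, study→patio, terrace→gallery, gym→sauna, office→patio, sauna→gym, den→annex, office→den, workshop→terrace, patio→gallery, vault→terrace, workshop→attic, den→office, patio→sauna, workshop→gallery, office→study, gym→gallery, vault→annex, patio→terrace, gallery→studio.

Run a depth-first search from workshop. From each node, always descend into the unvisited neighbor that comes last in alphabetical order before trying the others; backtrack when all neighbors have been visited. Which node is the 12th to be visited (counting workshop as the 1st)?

office

Visit workshop
workshop → vault
vault → terrace
terrace → patio
patio → sauna
sauna → gym
gym → studio
studio → study
gym → gallery
gallery → attic
attic → den
den → office
den → annex

Visit order: workshop, vault, terrace, patio, sauna, gym, studio, study, gallery, attic, den, office, annex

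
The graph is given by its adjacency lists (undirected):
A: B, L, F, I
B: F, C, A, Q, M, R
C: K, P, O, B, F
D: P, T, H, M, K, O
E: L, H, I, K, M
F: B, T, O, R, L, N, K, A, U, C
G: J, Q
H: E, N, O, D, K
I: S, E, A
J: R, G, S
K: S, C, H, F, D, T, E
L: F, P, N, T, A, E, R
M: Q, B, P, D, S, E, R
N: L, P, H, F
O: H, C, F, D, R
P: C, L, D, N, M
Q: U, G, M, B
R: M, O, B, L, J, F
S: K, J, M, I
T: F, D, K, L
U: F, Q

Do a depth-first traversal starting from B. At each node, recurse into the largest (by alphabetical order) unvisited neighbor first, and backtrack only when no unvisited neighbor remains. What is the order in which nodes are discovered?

Visit B
B → R
R → O
O → H
H → N
N → P
P → M
M → S
S → K
K → T
T → L
L → F
F → U
U → Q
Q → G
G → J
F → C
F → A
A → I
I → E
T → D

B → R → O → H → N → P → M → S → K → T → L → F → U → Q → G → J → C → A → I → E → D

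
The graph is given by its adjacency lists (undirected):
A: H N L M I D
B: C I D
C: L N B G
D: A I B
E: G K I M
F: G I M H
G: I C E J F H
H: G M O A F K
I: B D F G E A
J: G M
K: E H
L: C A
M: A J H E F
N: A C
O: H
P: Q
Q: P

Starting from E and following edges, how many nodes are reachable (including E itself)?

15

BFS from E visits: E, G, I, K, M, C, F, H, J, A, B, D, L, N, O
Reachable nodes: 15 of 17 total.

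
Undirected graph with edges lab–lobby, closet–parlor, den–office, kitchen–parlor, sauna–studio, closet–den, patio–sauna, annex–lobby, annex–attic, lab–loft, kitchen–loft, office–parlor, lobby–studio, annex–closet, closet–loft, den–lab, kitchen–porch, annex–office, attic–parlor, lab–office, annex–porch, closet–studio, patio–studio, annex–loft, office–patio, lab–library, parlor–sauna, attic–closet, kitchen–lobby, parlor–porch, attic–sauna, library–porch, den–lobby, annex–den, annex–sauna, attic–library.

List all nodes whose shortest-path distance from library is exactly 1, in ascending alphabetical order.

attic, lab, porch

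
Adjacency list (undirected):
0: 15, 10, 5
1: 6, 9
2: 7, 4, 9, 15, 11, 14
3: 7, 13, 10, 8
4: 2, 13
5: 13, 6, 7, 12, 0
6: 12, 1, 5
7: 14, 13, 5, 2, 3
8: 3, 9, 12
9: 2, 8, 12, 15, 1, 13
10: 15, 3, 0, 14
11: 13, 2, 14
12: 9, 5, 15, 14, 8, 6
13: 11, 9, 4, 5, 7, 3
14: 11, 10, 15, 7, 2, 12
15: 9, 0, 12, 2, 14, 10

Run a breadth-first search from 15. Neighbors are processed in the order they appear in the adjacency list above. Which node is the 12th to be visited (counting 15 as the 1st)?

6

Visit 15; enqueue 9, 0, 12, 2, 14, 10 → queue [9, 0, 12, 2, 14, 10]
Visit 9; enqueue 8, 1, 13 → queue [0, 12, 2, 14, 10, 8, 1, 13]
Visit 0; enqueue 5 → queue [12, 2, 14, 10, 8, 1, 13, 5]
Visit 12; enqueue 6 → queue [2, 14, 10, 8, 1, 13, 5, 6]
Visit 2; enqueue 7, 4, 11 → queue [14, 10, 8, 1, 13, 5, 6, 7, 4, 11]
Visit 14 → queue [10, 8, 1, 13, 5, 6, 7, 4, 11]
Visit 10; enqueue 3 → queue [8, 1, 13, 5, 6, 7, 4, 11, 3]
Visit 8 → queue [1, 13, 5, 6, 7, 4, 11, 3]
Visit 1 → queue [13, 5, 6, 7, 4, 11, 3]
Visit 13 → queue [5, 6, 7, 4, 11, 3]
Visit 5 → queue [6, 7, 4, 11, 3]
Visit 6 → queue [7, 4, 11, 3]
Visit 7 → queue [4, 11, 3]
Visit 4 → queue [11, 3]
Visit 11 → queue [3]
Visit 3 → queue []

Visit order: 15, 9, 0, 12, 2, 14, 10, 8, 1, 13, 5, 6, 7, 4, 11, 3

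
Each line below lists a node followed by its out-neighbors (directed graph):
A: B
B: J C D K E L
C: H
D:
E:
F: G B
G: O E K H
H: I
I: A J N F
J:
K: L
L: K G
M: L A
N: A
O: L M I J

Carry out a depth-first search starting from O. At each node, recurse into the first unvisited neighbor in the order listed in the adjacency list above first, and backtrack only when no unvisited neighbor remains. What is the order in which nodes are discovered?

O → L → K → G → E → H → I → A → B → J → C → D → N → F → M

Visit O
O → L
L → K
L → G
G → E
G → H
H → I
I → A
A → B
B → J
B → C
B → D
I → N
I → F
O → M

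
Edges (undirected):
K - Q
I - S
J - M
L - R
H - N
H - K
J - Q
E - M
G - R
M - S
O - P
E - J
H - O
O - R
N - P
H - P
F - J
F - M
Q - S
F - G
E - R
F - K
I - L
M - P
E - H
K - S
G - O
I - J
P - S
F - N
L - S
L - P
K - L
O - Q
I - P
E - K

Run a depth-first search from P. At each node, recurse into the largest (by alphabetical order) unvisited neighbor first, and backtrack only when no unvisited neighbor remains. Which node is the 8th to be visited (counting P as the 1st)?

Visit P
P → S
S → Q
Q → O
O → R
R → L
L → K
K → H
H → N
N → F
F → M
M → J
J → I
J → E
F → G

Visit order: P, S, Q, O, R, L, K, H, N, F, M, J, I, E, G

H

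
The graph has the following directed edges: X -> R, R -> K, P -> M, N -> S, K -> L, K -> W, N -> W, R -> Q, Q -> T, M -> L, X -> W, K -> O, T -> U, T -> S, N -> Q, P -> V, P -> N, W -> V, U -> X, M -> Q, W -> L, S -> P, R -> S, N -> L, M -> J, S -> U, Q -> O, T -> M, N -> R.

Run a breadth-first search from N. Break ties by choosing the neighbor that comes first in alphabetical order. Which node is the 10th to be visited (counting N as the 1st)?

P

Visit N; enqueue L, Q, R, S, W → queue [L, Q, R, S, W]
Visit L → queue [Q, R, S, W]
Visit Q; enqueue O, T → queue [R, S, W, O, T]
Visit R; enqueue K → queue [S, W, O, T, K]
Visit S; enqueue P, U → queue [W, O, T, K, P, U]
Visit W; enqueue V → queue [O, T, K, P, U, V]
Visit O → queue [T, K, P, U, V]
Visit T; enqueue M → queue [K, P, U, V, M]
Visit K → queue [P, U, V, M]
Visit P → queue [U, V, M]
Visit U; enqueue X → queue [V, M, X]
Visit V → queue [M, X]
Visit M; enqueue J → queue [X, J]
Visit X → queue [J]
Visit J → queue []

Visit order: N, L, Q, R, S, W, O, T, K, P, U, V, M, X, J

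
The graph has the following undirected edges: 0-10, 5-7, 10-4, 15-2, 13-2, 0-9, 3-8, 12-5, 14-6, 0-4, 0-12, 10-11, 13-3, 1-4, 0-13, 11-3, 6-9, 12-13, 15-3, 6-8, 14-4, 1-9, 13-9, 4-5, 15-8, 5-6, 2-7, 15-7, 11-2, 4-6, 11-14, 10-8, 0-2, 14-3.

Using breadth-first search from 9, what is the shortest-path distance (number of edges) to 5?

2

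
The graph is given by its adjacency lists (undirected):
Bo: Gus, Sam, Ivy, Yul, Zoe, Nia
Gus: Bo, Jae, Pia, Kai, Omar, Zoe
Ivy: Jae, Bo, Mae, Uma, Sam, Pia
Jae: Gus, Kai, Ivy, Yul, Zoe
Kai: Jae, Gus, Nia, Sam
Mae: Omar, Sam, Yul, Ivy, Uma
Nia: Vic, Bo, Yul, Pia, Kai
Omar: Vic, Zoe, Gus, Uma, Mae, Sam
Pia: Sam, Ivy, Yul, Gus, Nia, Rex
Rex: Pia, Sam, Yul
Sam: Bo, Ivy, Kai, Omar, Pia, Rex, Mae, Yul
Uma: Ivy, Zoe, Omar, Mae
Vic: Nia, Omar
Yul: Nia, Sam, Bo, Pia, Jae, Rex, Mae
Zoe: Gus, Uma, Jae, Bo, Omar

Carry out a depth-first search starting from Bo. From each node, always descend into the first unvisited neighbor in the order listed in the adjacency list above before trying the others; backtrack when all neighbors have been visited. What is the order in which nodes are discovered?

Bo -> Gus -> Jae -> Kai -> Nia -> Vic -> Omar -> Zoe -> Uma -> Ivy -> Mae -> Sam -> Pia -> Yul -> Rex

Visit Bo
Bo → Gus
Gus → Jae
Jae → Kai
Kai → Nia
Nia → Vic
Vic → Omar
Omar → Zoe
Zoe → Uma
Uma → Ivy
Ivy → Mae
Mae → Sam
Sam → Pia
Pia → Yul
Yul → Rex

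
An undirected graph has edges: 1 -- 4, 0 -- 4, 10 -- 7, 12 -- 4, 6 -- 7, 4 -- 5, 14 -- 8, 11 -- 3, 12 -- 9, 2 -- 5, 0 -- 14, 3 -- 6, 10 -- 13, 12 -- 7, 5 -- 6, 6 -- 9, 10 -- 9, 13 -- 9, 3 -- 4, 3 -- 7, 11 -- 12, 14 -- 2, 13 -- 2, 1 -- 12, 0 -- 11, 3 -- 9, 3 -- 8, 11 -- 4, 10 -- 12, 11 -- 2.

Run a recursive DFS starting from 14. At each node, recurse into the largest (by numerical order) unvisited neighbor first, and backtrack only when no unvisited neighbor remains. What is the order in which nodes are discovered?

14 -> 8 -> 3 -> 11 -> 12 -> 10 -> 13 -> 9 -> 6 -> 7 -> 5 -> 4 -> 1 -> 0 -> 2

Visit 14
14 → 8
8 → 3
3 → 11
11 → 12
12 → 10
10 → 13
13 → 9
9 → 6
6 → 7
6 → 5
5 → 4
4 → 1
4 → 0
5 → 2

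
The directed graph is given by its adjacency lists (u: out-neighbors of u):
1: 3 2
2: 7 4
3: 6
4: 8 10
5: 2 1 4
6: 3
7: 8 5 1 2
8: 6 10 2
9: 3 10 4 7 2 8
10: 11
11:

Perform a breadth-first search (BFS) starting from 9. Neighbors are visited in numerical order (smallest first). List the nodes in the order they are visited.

Visit 9; enqueue 2, 3, 4, 7, 8, 10 → queue [2, 3, 4, 7, 8, 10]
Visit 2 → queue [3, 4, 7, 8, 10]
Visit 3; enqueue 6 → queue [4, 7, 8, 10, 6]
Visit 4 → queue [7, 8, 10, 6]
Visit 7; enqueue 1, 5 → queue [8, 10, 6, 1, 5]
Visit 8 → queue [10, 6, 1, 5]
Visit 10; enqueue 11 → queue [6, 1, 5, 11]
Visit 6 → queue [1, 5, 11]
Visit 1 → queue [5, 11]
Visit 5 → queue [11]
Visit 11 → queue []

9, 2, 3, 4, 7, 8, 10, 6, 1, 5, 11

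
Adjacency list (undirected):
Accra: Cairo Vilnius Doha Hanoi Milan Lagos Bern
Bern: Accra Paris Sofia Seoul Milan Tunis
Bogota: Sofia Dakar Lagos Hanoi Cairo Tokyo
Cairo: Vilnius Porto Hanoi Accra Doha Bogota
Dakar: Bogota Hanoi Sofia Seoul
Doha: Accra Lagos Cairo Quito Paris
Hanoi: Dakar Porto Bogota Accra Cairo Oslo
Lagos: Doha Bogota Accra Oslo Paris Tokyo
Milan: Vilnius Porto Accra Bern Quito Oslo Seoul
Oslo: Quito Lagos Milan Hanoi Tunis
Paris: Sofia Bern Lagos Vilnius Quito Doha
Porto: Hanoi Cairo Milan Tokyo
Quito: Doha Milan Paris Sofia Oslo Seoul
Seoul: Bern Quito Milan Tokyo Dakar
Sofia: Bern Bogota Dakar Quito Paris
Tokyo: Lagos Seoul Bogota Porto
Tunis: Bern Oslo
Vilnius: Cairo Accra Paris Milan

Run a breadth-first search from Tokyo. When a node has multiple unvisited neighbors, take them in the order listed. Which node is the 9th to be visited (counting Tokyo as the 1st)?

Paris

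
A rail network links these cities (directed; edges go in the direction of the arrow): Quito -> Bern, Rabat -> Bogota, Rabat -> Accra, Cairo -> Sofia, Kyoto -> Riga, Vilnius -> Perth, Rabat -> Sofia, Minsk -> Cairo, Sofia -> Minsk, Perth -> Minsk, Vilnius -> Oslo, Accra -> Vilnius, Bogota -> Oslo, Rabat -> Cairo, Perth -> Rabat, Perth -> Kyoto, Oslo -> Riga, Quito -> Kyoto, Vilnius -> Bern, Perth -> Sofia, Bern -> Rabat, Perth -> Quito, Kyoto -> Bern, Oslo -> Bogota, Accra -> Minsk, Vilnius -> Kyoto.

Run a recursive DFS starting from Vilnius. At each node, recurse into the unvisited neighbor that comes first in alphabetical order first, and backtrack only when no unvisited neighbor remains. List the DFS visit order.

Vilnius → Bern → Rabat → Accra → Minsk → Cairo → Sofia → Bogota → Oslo → Riga → Kyoto → Perth → Quito

Visit Vilnius
Vilnius → Bern
Bern → Rabat
Rabat → Accra
Accra → Minsk
Minsk → Cairo
Cairo → Sofia
Rabat → Bogota
Bogota → Oslo
Oslo → Riga
Vilnius → Kyoto
Vilnius → Perth
Perth → Quito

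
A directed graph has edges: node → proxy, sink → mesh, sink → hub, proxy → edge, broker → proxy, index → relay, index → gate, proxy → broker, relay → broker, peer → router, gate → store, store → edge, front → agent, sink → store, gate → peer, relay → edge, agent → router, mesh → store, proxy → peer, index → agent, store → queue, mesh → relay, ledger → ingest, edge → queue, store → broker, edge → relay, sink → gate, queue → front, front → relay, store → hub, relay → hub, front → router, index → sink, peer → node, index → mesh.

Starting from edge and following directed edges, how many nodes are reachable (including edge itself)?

11

BFS from edge visits: edge, queue, relay, front, broker, hub, agent, router, proxy, peer, node
Reachable nodes: 11 of 18 total.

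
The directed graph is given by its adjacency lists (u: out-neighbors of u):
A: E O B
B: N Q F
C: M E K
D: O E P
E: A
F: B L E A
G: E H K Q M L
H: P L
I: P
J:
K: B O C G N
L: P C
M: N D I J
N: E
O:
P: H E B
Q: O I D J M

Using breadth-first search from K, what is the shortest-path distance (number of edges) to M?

Level 0: K
Level 1: B, C, G, N, O
Level 2: E, F, H, L, M, Q
Level 3: A, D, I, J, P
M first appears at level 2.

2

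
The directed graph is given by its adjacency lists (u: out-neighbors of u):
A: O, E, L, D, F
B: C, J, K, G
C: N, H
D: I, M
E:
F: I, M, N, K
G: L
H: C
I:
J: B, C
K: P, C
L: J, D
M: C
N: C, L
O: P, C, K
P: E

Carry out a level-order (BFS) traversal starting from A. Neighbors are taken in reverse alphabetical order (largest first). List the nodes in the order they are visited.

Visit A; enqueue O, L, F, E, D → queue [O, L, F, E, D]
Visit O; enqueue P, K, C → queue [L, F, E, D, P, K, C]
Visit L; enqueue J → queue [F, E, D, P, K, C, J]
Visit F; enqueue N, M, I → queue [E, D, P, K, C, J, N, M, I]
Visit E → queue [D, P, K, C, J, N, M, I]
Visit D → queue [P, K, C, J, N, M, I]
Visit P → queue [K, C, J, N, M, I]
Visit K → queue [C, J, N, M, I]
Visit C; enqueue H → queue [J, N, M, I, H]
Visit J; enqueue B → queue [N, M, I, H, B]
Visit N → queue [M, I, H, B]
Visit M → queue [I, H, B]
Visit I → queue [H, B]
Visit H → queue [B]
Visit B; enqueue G → queue [G]
Visit G → queue []

A, O, L, F, E, D, P, K, C, J, N, M, I, H, B, G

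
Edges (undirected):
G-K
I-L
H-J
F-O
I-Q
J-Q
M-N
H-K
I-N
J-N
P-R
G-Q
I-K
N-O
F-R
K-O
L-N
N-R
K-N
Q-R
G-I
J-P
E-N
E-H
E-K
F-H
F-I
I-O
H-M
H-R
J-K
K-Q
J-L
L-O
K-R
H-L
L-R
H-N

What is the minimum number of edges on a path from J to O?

2

Level 0: J
Level 1: H, K, L, N, P, Q
Level 2: E, F, G, I, M, O, R
O first appears at level 2.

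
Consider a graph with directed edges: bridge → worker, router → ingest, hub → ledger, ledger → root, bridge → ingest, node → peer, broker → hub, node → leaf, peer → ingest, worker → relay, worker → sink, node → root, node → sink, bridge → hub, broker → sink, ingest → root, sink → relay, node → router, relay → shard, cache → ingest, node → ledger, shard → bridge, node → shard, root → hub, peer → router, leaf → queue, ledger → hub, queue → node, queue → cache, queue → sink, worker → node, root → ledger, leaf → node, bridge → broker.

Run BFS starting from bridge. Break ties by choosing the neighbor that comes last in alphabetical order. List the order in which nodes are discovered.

bridge → worker → ingest → hub → broker → sink → relay → node → root → ledger → shard → router → peer → leaf → queue → cache

Visit bridge; enqueue worker, ingest, hub, broker → queue [worker, ingest, hub, broker]
Visit worker; enqueue sink, relay, node → queue [ingest, hub, broker, sink, relay, node]
Visit ingest; enqueue root → queue [hub, broker, sink, relay, node, root]
Visit hub; enqueue ledger → queue [broker, sink, relay, node, root, ledger]
Visit broker → queue [sink, relay, node, root, ledger]
Visit sink → queue [relay, node, root, ledger]
Visit relay; enqueue shard → queue [node, root, ledger, shard]
Visit node; enqueue router, peer, leaf → queue [root, ledger, shard, router, peer, leaf]
Visit root → queue [ledger, shard, router, peer, leaf]
Visit ledger → queue [shard, router, peer, leaf]
Visit shard → queue [router, peer, leaf]
Visit router → queue [peer, leaf]
Visit peer → queue [leaf]
Visit leaf; enqueue queue → queue [queue]
Visit queue; enqueue cache → queue [cache]
Visit cache → queue []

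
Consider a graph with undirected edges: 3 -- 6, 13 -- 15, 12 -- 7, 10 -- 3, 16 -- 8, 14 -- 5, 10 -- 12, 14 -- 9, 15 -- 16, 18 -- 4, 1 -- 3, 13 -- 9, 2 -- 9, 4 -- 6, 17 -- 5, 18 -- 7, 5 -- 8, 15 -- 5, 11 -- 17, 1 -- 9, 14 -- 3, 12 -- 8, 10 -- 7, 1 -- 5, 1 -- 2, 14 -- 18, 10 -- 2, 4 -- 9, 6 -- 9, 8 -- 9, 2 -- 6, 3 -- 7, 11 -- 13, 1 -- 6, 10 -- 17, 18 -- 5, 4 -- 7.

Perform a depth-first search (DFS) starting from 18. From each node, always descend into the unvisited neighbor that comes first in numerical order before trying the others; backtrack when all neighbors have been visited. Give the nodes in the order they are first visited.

Visit 18
18 → 4
4 → 6
6 → 1
1 → 2
2 → 9
9 → 8
8 → 5
5 → 14
14 → 3
3 → 7
7 → 10
10 → 12
10 → 17
17 → 11
11 → 13
13 → 15
15 → 16

18, 4, 6, 1, 2, 9, 8, 5, 14, 3, 7, 10, 12, 17, 11, 13, 15, 16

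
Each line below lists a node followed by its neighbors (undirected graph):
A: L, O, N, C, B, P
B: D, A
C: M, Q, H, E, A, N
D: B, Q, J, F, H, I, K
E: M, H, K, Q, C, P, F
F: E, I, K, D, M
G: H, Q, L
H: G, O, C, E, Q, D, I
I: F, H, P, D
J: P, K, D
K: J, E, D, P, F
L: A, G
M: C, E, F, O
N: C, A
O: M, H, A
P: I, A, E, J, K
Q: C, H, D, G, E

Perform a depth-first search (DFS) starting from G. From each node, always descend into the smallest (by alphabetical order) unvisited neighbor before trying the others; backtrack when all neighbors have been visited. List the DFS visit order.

Visit G
G → H
H → C
C → A
A → B
B → D
D → F
F → E
E → K
K → J
J → P
P → I
E → M
M → O
E → Q
A → L
A → N

G, H, C, A, B, D, F, E, K, J, P, I, M, O, Q, L, N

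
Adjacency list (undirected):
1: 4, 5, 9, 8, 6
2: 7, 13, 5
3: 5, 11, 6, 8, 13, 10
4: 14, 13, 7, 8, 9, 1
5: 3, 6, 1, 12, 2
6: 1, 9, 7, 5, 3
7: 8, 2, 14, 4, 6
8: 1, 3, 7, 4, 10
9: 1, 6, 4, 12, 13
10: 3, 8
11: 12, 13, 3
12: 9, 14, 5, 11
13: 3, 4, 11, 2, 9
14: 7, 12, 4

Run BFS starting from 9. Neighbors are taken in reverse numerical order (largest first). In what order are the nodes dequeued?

Visit 9; enqueue 13, 12, 6, 4, 1 → queue [13, 12, 6, 4, 1]
Visit 13; enqueue 11, 3, 2 → queue [12, 6, 4, 1, 11, 3, 2]
Visit 12; enqueue 14, 5 → queue [6, 4, 1, 11, 3, 2, 14, 5]
Visit 6; enqueue 7 → queue [4, 1, 11, 3, 2, 14, 5, 7]
Visit 4; enqueue 8 → queue [1, 11, 3, 2, 14, 5, 7, 8]
Visit 1 → queue [11, 3, 2, 14, 5, 7, 8]
Visit 11 → queue [3, 2, 14, 5, 7, 8]
Visit 3; enqueue 10 → queue [2, 14, 5, 7, 8, 10]
Visit 2 → queue [14, 5, 7, 8, 10]
Visit 14 → queue [5, 7, 8, 10]
Visit 5 → queue [7, 8, 10]
Visit 7 → queue [8, 10]
Visit 8 → queue [10]
Visit 10 → queue []

9 -> 13 -> 12 -> 6 -> 4 -> 1 -> 11 -> 3 -> 2 -> 14 -> 5 -> 7 -> 8 -> 10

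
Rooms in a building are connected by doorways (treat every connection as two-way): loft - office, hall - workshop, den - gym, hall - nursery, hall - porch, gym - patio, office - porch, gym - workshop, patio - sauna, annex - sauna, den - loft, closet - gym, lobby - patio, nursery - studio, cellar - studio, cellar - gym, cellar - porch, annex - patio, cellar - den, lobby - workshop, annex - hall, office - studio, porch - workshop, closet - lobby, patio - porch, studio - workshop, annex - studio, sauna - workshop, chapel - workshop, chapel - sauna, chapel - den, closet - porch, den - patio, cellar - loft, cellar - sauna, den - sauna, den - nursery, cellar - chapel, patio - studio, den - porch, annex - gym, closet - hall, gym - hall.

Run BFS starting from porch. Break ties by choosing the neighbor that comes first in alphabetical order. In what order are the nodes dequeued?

Visit porch; enqueue cellar, closet, den, hall, office, patio, workshop → queue [cellar, closet, den, hall, office, patio, workshop]
Visit cellar; enqueue chapel, gym, loft, sauna, studio → queue [closet, den, hall, office, patio, workshop, chapel, gym, loft, sauna, studio]
Visit closet; enqueue lobby → queue [den, hall, office, patio, workshop, chapel, gym, loft, sauna, studio, lobby]
Visit den; enqueue nursery → queue [hall, office, patio, workshop, chapel, gym, loft, sauna, studio, lobby, nursery]
Visit hall; enqueue annex → queue [office, patio, workshop, chapel, gym, loft, sauna, studio, lobby, nursery, annex]
Visit office → queue [patio, workshop, chapel, gym, loft, sauna, studio, lobby, nursery, annex]
Visit patio → queue [workshop, chapel, gym, loft, sauna, studio, lobby, nursery, annex]
Visit workshop → queue [chapel, gym, loft, sauna, studio, lobby, nursery, annex]
Visit chapel → queue [gym, loft, sauna, studio, lobby, nursery, annex]
Visit gym → queue [loft, sauna, studio, lobby, nursery, annex]
Visit loft → queue [sauna, studio, lobby, nursery, annex]
Visit sauna → queue [studio, lobby, nursery, annex]
Visit studio → queue [lobby, nursery, annex]
Visit lobby → queue [nursery, annex]
Visit nursery → queue [annex]
Visit annex → queue []

porch, cellar, closet, den, hall, office, patio, workshop, chapel, gym, loft, sauna, studio, lobby, nursery, annex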